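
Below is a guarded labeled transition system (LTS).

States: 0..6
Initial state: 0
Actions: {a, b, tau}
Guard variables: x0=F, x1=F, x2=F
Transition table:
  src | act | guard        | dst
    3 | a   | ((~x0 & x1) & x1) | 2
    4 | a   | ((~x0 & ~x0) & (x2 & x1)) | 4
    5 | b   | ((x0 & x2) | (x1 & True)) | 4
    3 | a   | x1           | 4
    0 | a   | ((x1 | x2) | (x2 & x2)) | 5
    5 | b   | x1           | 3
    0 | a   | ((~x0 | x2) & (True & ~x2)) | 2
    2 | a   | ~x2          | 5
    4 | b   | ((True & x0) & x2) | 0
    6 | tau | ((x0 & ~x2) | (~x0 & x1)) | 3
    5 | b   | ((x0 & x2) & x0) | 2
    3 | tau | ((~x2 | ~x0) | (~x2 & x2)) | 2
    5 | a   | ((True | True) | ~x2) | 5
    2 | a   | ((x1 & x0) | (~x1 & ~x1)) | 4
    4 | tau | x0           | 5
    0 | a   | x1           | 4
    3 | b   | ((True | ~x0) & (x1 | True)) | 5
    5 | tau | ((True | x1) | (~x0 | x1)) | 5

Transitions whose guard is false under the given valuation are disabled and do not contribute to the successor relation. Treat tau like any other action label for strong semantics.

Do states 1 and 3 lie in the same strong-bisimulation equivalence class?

Refine partition for ~:
  P[0] = {{0,1,2,3,4,5,6}}
  P[1] = {{0,2},{1,4,6},{3},{5}}
  P[2] = {{0},{1,4,6},{2},{3},{5}}
5 equivalence class(es) (converged in 3)
[1]={1,4,6}  [3]={3}

Answer: NOT BISIMILAR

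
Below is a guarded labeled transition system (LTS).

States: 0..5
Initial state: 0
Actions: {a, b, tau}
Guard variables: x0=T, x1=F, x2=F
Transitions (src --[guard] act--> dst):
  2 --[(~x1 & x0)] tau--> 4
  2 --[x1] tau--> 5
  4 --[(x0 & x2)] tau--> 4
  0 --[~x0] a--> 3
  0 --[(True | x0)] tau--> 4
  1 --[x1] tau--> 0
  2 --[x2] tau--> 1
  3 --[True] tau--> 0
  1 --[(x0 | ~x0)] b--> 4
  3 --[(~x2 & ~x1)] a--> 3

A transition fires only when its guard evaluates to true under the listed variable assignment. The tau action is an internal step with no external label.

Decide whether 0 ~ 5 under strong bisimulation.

Answer: NOT BISIMILAR

Trace:
Compute ~ classes (split until stable):
  round 0: {{0,1,2,3,4,5}}
  round 1: {{0,2},{1},{3},{4,5}}
4 equivalence class(es) (converged in 2)
class of 0: {0,2}; class of 5: {4,5}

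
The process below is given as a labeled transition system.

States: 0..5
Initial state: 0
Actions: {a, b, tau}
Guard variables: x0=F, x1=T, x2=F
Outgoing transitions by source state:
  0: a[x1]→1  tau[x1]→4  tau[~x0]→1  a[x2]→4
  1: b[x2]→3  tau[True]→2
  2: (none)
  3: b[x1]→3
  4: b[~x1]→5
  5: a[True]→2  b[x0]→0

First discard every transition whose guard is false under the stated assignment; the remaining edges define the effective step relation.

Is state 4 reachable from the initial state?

After dropping false guards: 6 live edges.
Layer 0: {0}
Layer 1: {1,4}  total {0,1,4}
Layer 2: {2}  total {0,1,2,4}
Reachable = {0,1,2,4}
trace reaching 4: tau

Answer: REACHABLE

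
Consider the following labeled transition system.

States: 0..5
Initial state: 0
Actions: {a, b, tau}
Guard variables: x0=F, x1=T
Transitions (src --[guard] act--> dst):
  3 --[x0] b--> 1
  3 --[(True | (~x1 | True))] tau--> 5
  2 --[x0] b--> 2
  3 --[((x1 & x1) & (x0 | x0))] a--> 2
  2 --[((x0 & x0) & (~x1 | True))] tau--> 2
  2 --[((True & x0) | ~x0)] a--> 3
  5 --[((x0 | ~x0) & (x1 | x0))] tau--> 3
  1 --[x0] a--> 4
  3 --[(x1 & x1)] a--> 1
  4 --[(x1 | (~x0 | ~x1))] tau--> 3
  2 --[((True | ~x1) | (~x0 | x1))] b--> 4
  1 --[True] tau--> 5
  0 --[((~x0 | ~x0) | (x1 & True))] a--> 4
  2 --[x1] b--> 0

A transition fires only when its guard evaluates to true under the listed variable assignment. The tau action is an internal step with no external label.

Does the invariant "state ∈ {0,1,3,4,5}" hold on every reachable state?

Answer: INVARIANT HOLDS

Trace:
Allowed set {0,1,3,4,5}
Reach set: {0,1,3,4,5}
  0: ✓
  1: ✓
  3: ✓
  4: ✓
  5: ✓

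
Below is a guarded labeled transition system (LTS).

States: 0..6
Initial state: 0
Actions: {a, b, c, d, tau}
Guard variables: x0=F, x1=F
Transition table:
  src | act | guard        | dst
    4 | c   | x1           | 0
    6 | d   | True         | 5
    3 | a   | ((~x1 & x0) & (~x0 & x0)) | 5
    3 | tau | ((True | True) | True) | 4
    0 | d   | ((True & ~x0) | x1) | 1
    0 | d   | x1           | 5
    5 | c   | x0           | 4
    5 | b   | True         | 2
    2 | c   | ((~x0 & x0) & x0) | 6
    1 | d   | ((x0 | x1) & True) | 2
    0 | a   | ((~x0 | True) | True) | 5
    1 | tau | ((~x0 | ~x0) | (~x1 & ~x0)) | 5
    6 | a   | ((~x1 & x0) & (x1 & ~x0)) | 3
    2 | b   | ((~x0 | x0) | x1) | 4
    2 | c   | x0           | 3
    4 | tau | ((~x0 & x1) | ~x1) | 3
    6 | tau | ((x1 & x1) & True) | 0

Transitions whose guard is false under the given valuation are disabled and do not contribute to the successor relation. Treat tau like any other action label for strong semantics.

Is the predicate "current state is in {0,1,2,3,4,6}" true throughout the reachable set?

Inv-set: {0,1,2,3,4,6}
Reach set: {0,1,2,3,4,5}
  0: ok
  1: ok
  2: ok
  3: ok
  4: ok
  5: outside
counterexample path to 5: a

Answer: INVARIANT VIOLATED at state 5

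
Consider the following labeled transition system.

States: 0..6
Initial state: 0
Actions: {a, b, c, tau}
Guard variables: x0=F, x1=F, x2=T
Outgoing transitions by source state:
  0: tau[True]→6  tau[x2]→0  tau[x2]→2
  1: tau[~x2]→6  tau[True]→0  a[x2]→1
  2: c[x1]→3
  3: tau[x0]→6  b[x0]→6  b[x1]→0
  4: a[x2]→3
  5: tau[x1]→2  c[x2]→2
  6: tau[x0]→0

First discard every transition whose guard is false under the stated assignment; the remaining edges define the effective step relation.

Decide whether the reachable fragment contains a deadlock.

R = {0,2,6}
  0: tau→0  tau→2  tau→6  [deg 3]
  2: ∅  [no exit]
  6: ∅  [no exit]
trace reaching 2: tau

Answer: DEADLOCK at state 2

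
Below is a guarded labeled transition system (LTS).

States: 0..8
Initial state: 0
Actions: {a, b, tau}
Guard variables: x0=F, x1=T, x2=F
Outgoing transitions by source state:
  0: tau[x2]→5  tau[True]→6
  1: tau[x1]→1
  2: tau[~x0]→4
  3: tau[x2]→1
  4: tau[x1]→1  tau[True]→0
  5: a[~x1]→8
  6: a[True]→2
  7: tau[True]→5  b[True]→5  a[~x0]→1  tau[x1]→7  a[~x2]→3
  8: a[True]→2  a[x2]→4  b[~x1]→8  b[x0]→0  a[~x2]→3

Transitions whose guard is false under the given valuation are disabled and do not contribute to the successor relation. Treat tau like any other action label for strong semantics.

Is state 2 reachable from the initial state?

Answer: REACHABLE

Trace:
Guard filter leaves 13 enabled edge(s).
depth 0: {0}
depth 1: {6}  now seen {0,6}
depth 2: {2}  now seen {0,2,6}
depth 3: {4}  now seen {0,2,4,6}
depth 4: {1}  now seen {0,1,2,4,6}
Reach set: {0,1,2,4,6}
trace reaching 2: tau·a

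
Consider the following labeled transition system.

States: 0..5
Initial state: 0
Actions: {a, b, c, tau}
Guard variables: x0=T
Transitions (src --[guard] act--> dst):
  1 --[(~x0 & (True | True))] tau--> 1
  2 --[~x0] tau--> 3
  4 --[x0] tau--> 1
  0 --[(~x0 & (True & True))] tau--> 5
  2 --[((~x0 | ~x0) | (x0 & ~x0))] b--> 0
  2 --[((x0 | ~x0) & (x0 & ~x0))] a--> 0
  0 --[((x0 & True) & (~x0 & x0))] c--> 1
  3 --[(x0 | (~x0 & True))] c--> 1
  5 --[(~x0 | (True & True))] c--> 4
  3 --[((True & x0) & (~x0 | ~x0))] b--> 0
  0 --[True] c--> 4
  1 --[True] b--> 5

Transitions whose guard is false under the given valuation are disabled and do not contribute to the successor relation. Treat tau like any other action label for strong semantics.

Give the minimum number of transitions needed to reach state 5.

Layered search for 5:
  L0 = {0}
  L1 = {4}
  L2 = {1}
  L3 = {5}
first hit 5 at d=3 via c·tau·b

Answer: 3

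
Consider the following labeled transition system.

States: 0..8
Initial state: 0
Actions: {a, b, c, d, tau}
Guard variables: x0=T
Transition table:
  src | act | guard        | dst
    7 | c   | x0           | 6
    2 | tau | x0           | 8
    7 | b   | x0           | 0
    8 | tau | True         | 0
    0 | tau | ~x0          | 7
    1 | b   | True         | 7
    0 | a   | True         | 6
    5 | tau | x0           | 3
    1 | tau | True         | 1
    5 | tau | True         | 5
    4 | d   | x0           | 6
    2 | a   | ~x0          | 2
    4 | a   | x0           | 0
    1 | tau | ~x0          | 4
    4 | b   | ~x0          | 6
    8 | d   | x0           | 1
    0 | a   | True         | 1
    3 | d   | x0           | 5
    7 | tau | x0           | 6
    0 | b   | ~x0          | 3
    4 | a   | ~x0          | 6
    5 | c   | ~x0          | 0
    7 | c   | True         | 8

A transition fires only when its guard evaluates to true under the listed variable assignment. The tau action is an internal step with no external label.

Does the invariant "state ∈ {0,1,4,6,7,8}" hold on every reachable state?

Answer: INVARIANT HOLDS

Trace:
Allowed set {0,1,4,6,7,8}
Reachable = {0,1,6,7,8}
  0: ✓
  1: ✓
  6: ✓
  7: ✓
  8: ✓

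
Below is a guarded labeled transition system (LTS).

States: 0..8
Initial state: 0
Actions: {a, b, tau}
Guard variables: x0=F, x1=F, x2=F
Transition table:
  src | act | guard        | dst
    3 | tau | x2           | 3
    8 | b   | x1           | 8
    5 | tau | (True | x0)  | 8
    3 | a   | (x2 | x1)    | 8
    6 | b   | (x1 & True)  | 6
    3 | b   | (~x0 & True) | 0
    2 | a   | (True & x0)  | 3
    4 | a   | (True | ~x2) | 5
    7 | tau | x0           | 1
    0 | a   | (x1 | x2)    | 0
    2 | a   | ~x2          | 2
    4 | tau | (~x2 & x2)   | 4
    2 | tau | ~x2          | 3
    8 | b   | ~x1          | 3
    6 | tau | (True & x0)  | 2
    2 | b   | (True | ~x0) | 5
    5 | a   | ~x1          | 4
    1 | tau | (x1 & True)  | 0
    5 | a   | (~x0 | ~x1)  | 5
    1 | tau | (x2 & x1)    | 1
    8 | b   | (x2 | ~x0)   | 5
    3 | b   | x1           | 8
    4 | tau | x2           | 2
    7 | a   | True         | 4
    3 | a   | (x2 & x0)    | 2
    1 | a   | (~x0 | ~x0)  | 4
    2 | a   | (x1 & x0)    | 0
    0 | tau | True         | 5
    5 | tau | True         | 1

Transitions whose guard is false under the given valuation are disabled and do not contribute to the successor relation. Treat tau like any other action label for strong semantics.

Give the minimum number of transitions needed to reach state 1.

Answer: 2

Working:
Breadth-first toward 1:
  L0 = {0}
  L1 = {5}
  L2 = {1,4,8}
depth(1)=2, e.g. tau·tau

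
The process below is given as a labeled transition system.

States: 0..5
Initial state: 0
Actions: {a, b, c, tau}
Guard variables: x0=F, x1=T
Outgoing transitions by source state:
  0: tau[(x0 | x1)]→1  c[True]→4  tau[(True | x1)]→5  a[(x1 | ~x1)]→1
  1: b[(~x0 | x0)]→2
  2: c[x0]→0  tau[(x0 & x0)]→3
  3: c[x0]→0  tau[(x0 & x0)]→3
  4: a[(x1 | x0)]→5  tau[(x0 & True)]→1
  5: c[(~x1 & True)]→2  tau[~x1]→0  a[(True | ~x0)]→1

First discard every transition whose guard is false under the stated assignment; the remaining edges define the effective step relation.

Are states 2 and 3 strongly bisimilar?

Refine partition for ~:
  π0 = {{0,1,2,3,4,5}}
  π1 = {{0},{1},{2,3},{4,5}}
  π2 = {{0},{1},{2,3},{4},{5}}
Fixed point at round 3; 5 class(es).
[2]={2,3}  [3]={2,3}

Answer: BISIMILAR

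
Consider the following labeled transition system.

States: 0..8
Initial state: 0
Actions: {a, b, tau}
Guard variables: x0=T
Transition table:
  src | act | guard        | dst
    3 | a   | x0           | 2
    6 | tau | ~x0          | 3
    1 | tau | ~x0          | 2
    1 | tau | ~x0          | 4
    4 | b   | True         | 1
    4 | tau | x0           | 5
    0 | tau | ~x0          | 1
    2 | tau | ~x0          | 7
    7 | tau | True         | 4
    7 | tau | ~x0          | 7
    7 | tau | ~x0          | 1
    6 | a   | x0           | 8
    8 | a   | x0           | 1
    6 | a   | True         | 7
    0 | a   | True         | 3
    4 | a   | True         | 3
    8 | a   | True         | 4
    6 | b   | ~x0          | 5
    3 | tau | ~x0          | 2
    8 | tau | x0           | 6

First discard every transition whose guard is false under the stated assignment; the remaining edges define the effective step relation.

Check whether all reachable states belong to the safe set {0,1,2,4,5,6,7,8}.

Allowed set {0,1,2,4,5,6,7,8}
Reach set: {0,2,3}
  0: ✓
  2: ✓
  3: outside
witness against invariant: a → 3

Answer: INVARIANT VIOLATED at state 3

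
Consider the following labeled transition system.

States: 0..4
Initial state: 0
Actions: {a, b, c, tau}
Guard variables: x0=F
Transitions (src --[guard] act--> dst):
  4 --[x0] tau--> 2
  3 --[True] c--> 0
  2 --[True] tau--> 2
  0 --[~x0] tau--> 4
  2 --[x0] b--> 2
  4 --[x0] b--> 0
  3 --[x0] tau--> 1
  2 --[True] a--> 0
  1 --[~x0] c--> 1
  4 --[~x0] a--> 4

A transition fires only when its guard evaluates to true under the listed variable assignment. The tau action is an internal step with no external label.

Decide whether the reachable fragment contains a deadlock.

Answer: DEADLOCK-FREE

Trace:
R = {0,4}
  0: tau→4  [deg 1]
  4: a→4  [deg 1]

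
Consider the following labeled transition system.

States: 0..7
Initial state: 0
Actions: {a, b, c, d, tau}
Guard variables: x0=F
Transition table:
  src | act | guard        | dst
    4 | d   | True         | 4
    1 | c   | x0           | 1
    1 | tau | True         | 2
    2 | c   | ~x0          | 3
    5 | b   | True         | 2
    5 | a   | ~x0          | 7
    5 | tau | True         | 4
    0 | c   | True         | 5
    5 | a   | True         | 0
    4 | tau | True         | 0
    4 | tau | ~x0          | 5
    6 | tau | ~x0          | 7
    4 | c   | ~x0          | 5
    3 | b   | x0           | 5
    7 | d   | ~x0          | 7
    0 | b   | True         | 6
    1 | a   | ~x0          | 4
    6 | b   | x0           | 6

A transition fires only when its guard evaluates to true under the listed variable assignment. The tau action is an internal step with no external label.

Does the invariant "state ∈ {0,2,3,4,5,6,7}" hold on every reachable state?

Answer: INVARIANT HOLDS

Working:
Inv-set: {0,2,3,4,5,6,7}
R = {0,2,3,4,5,6,7}
  0: ok
  2: ok
  3: ok
  4: ok
  5: ok
  6: ok
  7: ok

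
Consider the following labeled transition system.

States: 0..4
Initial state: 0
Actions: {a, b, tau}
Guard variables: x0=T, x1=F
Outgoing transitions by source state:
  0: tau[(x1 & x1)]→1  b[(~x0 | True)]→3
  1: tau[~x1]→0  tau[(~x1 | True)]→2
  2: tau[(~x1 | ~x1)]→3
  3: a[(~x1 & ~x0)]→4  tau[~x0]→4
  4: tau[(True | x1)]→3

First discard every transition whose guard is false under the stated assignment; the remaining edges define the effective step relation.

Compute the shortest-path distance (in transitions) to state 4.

Answer: UNREACHABLE

Analysis:
Breadth-first toward 4:
  L0 = {0}
  L1 = {3}
4 never appears.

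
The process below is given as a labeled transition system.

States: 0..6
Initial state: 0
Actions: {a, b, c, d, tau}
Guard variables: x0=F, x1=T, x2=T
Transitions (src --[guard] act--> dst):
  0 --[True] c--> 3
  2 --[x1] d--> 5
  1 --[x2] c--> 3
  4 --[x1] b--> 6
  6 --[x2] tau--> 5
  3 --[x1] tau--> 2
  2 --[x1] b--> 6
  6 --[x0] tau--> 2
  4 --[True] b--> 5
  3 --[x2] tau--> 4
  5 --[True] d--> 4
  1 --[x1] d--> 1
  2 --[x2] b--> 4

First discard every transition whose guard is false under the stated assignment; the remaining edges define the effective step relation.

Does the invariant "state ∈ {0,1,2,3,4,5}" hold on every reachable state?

Inv-set: {0,1,2,3,4,5}
Reach set: {0,2,3,4,5,6}
  0: ok
  2: ok
  3: ok
  4: ok
  5: ok
  6: outside
reach 6 via c·tau·b — violates

Answer: INVARIANT VIOLATED at state 6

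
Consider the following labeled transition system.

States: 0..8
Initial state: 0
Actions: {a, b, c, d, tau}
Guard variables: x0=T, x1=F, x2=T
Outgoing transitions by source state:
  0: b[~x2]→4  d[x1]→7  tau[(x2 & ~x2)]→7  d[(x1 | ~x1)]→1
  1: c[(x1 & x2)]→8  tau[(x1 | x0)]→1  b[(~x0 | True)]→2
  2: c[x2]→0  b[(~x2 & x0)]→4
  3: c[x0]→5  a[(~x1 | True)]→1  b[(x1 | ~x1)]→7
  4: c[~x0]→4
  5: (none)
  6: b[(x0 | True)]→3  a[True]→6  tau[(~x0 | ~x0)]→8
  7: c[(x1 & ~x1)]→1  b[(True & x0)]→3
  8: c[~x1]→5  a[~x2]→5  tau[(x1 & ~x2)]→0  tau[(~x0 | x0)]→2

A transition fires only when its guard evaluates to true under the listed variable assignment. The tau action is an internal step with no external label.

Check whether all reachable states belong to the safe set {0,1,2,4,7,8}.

Allowed set {0,1,2,4,7,8}
R = {0,1,2}
  0: ✓
  1: ✓
  2: ✓

Answer: INVARIANT HOLDS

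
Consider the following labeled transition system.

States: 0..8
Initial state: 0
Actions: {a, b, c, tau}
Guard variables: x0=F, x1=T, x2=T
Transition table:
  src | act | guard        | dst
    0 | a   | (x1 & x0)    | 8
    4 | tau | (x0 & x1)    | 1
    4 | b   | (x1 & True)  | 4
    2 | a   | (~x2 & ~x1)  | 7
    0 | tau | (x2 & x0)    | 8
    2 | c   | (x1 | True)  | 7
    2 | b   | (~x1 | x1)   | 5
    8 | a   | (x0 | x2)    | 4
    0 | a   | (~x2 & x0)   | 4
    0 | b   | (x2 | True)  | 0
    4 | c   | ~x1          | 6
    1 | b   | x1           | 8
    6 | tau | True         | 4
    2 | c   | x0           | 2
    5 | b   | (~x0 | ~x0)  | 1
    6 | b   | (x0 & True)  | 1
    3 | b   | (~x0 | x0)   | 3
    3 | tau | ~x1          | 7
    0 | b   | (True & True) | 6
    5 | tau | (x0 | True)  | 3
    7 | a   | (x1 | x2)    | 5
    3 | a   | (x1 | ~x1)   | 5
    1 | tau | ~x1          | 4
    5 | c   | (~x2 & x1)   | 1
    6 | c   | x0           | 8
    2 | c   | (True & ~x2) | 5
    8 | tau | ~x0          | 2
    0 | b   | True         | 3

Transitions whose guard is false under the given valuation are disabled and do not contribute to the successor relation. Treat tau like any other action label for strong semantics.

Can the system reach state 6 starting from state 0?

Guard filter leaves 15 enabled edge(s).
depth 0: {0}
depth 1: {3,6}  cumulative {0,3,6}
depth 2: {4,5}  cumulative {0,3,4,5,6}
depth 3: {1}  cumulative {0,1,3,4,5,6}
depth 4: {8}  cumulative {0,1,3,4,5,6,8}
depth 5: {2}  cumulative {0,1,2,3,4,5,6,8}
depth 6: {7}  cumulative {0,1,2,3,4,5,6,7,8}
Reachable = {0,1,2,3,4,5,6,7,8}
witness 6: b

Answer: REACHABLE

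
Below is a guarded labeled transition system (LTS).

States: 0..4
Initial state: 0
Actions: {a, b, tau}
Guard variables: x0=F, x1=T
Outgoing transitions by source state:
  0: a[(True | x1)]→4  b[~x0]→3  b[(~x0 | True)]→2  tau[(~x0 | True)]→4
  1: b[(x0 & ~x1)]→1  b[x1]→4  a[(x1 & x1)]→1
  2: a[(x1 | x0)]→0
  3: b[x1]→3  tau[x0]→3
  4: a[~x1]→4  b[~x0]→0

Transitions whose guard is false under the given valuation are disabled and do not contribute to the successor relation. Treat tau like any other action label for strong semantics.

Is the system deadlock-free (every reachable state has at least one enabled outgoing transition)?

Answer: DEADLOCK-FREE

Trace:
R = {0,2,3,4}
  0: a→4  b→2  b→3  tau→4  [deg 4]
  2: a→0  [deg 1]
  3: b→3  [deg 1]
  4: b→0  [deg 1]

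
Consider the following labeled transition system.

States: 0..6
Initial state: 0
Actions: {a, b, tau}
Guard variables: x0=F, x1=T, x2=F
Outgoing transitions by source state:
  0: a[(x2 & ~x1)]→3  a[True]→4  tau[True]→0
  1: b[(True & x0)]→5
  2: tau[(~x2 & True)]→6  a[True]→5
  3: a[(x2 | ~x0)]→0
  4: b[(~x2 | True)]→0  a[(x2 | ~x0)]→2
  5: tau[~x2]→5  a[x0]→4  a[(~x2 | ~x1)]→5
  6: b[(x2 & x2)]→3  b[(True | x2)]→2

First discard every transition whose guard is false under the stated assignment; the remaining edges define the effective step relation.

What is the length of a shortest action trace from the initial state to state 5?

Layered search for 5:
  depth 0: {0}
  depth 1: {4}
  depth 2: {2}
  depth 3: {5,6}
5 enters at depth 3; path a·a·a

Answer: 3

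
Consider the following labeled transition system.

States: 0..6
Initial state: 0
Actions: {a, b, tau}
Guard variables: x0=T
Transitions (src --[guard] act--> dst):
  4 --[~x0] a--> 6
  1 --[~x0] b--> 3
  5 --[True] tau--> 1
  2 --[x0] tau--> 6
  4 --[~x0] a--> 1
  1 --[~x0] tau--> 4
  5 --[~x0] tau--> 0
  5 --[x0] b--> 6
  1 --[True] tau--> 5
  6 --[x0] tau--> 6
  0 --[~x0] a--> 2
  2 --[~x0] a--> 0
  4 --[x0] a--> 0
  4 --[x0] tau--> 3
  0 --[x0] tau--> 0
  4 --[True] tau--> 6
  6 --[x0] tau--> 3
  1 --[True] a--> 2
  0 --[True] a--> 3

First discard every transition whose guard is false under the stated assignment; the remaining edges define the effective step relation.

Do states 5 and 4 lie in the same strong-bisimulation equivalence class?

Answer: NOT BISIMILAR

Working:
Compute ~ classes (split until stable):
  P[0] = {{0,1,2,3,4,5,6}}
  P[1] = {{0,1,4},{2,6},{3},{5}}
  P[2] = {{0},{1},{2},{3},{4},{5},{6}}
Fixed point at round 3; 7 class(es).
class of 5: {5}; class of 4: {4}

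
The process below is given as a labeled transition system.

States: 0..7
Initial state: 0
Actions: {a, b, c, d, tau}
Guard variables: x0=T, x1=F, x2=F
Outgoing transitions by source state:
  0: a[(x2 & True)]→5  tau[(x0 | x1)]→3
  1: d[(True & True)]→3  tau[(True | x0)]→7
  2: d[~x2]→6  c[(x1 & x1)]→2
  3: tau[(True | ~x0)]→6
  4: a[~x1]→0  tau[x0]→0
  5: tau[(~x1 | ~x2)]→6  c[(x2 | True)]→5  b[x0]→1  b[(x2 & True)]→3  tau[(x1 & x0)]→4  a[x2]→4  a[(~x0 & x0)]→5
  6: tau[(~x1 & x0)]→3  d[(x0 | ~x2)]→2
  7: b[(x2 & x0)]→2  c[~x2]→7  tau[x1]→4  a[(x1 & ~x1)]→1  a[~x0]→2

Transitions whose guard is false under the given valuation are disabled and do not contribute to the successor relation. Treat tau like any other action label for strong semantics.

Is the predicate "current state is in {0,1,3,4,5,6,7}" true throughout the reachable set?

Answer: INVARIANT VIOLATED at state 2

Analysis:
Safe = {0,1,3,4,5,6,7}
Reach set: {0,2,3,6}
  0: safe
  2: ✗ unsafe
  3: safe
  6: safe
counterexample path to 2: tau·tau·d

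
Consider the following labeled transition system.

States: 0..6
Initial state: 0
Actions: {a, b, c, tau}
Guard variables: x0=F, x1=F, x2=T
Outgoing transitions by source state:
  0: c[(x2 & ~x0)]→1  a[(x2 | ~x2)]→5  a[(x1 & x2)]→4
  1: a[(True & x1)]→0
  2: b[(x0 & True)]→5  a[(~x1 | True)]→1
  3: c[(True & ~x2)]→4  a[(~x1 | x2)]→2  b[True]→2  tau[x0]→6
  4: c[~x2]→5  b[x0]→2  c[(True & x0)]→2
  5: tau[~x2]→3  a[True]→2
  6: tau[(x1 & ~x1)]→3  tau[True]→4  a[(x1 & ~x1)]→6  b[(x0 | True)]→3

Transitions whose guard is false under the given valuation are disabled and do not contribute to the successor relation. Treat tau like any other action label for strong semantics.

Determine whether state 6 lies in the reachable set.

Answer: UNREACHABLE

Trace:
Guard filter leaves 8 enabled edge(s).
Layer 0: {0}
Layer 1: {1,5}  now seen {0,1,5}
Layer 2: {2}  now seen {0,1,2,5}
Reach set: {0,1,2,5}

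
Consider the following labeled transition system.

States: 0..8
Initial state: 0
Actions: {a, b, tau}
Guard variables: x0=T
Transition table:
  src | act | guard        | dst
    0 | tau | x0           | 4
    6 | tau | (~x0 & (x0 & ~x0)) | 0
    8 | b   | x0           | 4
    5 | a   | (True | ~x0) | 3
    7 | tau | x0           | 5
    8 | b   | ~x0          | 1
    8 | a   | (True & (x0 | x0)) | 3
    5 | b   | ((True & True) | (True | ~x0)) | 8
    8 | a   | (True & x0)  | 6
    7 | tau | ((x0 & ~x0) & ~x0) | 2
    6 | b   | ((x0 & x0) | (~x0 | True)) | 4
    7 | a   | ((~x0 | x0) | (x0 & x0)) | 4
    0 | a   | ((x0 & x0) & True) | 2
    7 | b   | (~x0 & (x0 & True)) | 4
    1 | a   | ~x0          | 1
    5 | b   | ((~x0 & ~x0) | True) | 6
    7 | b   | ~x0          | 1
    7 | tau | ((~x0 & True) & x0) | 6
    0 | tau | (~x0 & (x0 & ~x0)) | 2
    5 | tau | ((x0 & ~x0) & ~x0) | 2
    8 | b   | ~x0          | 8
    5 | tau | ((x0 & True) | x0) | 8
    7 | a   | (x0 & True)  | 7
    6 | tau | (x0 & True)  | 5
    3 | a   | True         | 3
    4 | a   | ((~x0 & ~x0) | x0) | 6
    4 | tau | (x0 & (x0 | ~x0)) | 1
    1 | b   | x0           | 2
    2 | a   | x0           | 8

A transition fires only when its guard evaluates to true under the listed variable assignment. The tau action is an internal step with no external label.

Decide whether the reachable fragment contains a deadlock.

Reachable = {0,1,2,3,4,5,6,8}
  0: a→2  tau→4  [2 exit(s)]
  1: b→2  [1 exit(s)]
  2: a→8  [1 exit(s)]
  3: a→3  [1 exit(s)]
  4: a→6  tau→1  [2 exit(s)]
  5: a→3  b→6  b→8  tau→8  [4 exit(s)]
  6: b→4  tau→5  [2 exit(s)]
  8: a→3  a→6  b→4  [3 exit(s)]

Answer: DEADLOCK-FREE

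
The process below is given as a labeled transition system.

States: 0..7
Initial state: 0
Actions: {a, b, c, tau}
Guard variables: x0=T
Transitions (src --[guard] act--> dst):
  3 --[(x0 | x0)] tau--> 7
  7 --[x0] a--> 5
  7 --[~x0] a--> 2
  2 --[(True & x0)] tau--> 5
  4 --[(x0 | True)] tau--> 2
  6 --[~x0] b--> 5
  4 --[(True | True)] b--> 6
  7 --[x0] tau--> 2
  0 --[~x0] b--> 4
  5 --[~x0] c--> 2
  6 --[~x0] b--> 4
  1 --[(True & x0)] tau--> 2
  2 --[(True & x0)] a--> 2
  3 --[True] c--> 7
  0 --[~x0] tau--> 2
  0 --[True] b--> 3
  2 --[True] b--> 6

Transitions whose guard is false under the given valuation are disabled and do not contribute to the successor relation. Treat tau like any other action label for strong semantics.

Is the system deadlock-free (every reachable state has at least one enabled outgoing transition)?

R = {0,2,3,5,6,7}
  0: b→3  [1 out]
  2: a→2  b→6  tau→5  [3 out]
  3: c→7  tau→7  [2 out]
  5: ∅  [no exit]
  6: ∅  [no exit]
  7: a→5  tau→2  [2 out]
Path to 5: b·tau·a

Answer: DEADLOCK at state 5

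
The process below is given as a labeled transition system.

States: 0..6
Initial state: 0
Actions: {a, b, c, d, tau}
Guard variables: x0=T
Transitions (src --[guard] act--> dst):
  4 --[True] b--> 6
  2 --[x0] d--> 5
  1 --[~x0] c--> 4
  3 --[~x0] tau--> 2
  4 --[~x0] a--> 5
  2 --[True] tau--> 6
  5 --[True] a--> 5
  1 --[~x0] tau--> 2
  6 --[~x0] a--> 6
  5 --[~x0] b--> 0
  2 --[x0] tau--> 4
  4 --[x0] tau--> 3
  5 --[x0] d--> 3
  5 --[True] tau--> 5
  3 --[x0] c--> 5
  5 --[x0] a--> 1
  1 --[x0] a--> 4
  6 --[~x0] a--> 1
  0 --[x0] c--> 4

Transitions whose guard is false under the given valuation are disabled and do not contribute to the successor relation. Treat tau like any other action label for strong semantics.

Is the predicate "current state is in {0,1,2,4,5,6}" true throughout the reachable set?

Safe = {0,1,2,4,5,6}
R = {0,1,3,4,5,6}
  0: safe
  1: safe
  3: ✗ unsafe
  4: safe
  5: safe
  6: safe
counterexample path to 3: c·tau

Answer: INVARIANT VIOLATED at state 3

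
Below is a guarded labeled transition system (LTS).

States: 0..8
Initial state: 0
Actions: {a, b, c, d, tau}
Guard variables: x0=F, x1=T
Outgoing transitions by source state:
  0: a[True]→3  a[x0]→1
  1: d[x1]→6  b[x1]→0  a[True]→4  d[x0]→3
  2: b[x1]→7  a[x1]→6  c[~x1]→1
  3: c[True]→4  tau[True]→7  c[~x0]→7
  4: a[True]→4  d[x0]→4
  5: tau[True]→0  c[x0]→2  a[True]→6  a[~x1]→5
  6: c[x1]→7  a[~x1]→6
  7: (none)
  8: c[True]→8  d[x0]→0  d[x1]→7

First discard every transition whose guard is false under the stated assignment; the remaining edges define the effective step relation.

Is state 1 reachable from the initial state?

Guard filter leaves 15 enabled edge(s).
depth 0: {0}
depth 1: {3}  now seen {0,3}
depth 2: {4,7}  now seen {0,3,4,7}
R = {0,3,4,7}

Answer: UNREACHABLE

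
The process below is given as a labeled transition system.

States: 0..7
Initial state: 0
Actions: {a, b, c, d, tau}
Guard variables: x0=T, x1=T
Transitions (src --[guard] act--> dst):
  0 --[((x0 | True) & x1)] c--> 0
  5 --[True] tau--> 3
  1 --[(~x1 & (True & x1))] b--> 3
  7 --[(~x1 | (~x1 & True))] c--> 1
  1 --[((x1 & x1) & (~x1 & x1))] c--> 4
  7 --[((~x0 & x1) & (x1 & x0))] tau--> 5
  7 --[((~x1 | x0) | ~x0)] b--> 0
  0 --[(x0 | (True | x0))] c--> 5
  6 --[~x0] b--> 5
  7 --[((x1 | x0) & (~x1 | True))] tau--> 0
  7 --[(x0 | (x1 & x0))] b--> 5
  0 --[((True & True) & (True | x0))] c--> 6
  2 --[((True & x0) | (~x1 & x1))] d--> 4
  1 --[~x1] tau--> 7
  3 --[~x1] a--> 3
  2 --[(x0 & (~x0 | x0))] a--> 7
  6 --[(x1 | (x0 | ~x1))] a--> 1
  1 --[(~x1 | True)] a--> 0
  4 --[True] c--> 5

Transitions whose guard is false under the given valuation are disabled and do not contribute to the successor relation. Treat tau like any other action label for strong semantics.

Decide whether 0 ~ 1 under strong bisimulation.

Answer: NOT BISIMILAR

Working:
Compute ~ classes (split until stable):
  round 0: {{0,1,2,3,4,5,6,7}}
  round 1: {{0,4},{1,6},{2},{3},{5},{7}}
  round 2: {{0},{1},{2},{3},{4},{5},{6},{7}}
8 equivalence class(es) (converged in 3)
[0]={0}  [1]={1}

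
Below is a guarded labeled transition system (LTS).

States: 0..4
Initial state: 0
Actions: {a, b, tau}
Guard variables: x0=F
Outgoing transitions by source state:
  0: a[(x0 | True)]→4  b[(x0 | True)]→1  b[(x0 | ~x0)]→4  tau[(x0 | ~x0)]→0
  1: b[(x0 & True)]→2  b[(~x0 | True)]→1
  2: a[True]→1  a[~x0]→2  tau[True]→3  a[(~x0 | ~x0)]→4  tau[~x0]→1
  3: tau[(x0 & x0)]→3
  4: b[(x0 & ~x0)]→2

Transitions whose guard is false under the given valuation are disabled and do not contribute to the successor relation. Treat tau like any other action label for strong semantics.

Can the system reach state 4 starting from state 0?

Answer: REACHABLE

Working:
Guard filter leaves 10 enabled edge(s).
depth 0: {0}
depth 1: {1,4}  cumulative {0,1,4}
Reach set: {0,1,4}
trace reaching 4: a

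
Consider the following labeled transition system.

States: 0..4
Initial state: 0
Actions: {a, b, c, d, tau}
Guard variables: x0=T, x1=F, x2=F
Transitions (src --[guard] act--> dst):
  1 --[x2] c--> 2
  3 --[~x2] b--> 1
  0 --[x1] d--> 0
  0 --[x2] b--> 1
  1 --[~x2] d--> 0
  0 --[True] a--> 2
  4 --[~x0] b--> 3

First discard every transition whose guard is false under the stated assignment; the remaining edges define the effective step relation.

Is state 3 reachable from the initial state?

Answer: UNREACHABLE

Trace:
Guard filter leaves 3 enabled edge(s).
L0 = {0}
L1 = {2}  cumulative {0,2}
R = {0,2}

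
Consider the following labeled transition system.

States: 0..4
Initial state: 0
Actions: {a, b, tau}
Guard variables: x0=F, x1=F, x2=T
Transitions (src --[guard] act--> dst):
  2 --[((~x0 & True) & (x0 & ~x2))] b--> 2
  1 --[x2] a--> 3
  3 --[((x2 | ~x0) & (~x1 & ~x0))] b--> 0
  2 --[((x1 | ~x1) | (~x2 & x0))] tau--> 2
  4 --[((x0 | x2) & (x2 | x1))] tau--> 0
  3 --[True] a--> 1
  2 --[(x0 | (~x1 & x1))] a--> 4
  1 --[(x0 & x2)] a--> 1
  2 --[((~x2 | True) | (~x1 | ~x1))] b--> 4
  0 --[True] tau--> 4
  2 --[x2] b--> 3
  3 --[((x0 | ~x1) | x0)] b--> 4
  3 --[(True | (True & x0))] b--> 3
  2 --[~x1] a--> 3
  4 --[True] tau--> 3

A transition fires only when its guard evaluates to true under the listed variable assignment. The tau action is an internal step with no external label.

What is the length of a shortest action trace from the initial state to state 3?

Answer: 2

Analysis:
BFS to 3:
  depth 0: {0}
  depth 1: {4}
  depth 2: {3}
first hit 3 at d=2 via tau·tau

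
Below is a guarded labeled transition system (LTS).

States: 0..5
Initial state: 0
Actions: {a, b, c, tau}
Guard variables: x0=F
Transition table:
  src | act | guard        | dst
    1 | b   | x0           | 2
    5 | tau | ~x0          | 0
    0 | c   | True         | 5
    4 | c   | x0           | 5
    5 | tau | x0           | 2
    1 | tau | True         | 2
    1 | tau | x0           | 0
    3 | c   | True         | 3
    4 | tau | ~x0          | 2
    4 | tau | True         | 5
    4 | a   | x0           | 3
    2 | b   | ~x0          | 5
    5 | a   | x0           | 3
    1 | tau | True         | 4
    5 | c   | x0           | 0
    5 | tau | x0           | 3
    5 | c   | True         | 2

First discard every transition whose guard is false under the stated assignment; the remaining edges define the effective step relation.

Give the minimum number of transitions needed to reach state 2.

Answer: 2

Working:
Layered search for 2:
  depth 0: {0}
  depth 1: {5}
  depth 2: {2}
depth(2)=2, e.g. c·c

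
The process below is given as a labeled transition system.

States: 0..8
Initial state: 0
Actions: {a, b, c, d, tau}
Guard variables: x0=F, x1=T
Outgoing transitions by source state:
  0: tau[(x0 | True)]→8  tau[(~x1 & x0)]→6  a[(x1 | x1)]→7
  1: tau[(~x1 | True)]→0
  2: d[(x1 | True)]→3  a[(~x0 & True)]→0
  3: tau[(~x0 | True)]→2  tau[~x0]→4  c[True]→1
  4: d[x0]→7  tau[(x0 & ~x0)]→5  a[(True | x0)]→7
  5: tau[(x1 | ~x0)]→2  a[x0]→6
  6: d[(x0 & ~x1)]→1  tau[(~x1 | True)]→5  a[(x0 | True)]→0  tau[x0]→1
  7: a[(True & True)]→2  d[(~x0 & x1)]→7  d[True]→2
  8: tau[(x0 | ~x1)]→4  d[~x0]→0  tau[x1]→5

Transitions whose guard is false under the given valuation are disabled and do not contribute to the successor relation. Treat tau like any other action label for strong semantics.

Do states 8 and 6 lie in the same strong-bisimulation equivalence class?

Compute ~ classes (split until stable):
  P[0] = {{0,1,2,3,4,5,6,7,8}}
  P[1] = {{0,6},{1,5},{2,7},{3},{4},{8}}
  P[2] = {{0},{1},{2},{3},{4},{5},{6},{7},{8}}
Fixed point at round 3; 9 class(es).
[8]={8}  [6]={6}

Answer: NOT BISIMILAR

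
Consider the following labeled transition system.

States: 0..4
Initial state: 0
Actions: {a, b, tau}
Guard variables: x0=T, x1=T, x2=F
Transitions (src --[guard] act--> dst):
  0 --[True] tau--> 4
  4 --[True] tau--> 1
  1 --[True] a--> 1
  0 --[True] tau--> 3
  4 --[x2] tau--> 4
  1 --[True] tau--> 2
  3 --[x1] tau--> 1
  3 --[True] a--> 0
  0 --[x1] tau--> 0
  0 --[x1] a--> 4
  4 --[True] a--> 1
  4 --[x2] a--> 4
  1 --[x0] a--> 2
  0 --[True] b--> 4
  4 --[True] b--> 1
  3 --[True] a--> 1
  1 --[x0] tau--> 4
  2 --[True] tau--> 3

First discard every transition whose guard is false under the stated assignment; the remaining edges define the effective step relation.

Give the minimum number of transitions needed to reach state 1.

Layered search for 1:
  L0 = {0}
  L1 = {3,4}
  L2 = {1}
depth(1)=2, e.g. a·a

Answer: 2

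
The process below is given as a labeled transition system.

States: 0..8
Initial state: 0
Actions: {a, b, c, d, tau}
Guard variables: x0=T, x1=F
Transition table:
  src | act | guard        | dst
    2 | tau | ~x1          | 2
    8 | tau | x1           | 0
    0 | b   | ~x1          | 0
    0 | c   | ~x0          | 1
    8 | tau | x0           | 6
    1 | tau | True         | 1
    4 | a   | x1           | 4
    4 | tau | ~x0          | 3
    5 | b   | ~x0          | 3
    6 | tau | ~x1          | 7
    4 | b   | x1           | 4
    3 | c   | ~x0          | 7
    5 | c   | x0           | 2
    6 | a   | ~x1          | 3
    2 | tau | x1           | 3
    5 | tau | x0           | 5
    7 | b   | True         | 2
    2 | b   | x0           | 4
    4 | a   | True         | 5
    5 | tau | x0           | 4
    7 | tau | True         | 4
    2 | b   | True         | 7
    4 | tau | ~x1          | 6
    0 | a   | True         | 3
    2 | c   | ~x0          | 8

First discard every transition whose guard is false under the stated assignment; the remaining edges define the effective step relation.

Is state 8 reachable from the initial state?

Answer: UNREACHABLE

Trace:
Guard filter leaves 16 enabled edge(s).
L0 = {0}
L1 = {3}  now seen {0,3}
Reachable = {0,3}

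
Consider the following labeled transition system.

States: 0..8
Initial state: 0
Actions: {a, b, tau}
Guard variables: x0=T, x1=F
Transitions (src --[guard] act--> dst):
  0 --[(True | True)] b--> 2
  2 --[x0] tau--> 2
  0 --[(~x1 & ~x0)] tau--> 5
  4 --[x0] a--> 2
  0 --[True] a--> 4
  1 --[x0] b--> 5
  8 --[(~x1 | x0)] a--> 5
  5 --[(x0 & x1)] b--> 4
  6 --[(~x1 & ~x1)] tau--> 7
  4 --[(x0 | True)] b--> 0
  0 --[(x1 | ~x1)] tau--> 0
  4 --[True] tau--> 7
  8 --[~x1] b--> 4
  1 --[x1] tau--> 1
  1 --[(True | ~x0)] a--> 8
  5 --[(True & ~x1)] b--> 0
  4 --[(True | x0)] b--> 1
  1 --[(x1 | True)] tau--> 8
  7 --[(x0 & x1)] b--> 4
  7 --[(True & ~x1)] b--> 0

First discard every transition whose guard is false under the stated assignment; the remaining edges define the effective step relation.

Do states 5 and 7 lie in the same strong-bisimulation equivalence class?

Answer: BISIMILAR

Trace:
Refine partition for ~:
  round 0: {{0,1,2,3,4,5,6,7,8}}
  round 1: {{0,1,4},{2,6},{3},{5,7},{8}}
  round 2: {{0},{1},{2},{3},{4},{5,7},{6},{8}}
Fixed point at round 3; 8 class(es).
[5]={5,7}  [7]={5,7}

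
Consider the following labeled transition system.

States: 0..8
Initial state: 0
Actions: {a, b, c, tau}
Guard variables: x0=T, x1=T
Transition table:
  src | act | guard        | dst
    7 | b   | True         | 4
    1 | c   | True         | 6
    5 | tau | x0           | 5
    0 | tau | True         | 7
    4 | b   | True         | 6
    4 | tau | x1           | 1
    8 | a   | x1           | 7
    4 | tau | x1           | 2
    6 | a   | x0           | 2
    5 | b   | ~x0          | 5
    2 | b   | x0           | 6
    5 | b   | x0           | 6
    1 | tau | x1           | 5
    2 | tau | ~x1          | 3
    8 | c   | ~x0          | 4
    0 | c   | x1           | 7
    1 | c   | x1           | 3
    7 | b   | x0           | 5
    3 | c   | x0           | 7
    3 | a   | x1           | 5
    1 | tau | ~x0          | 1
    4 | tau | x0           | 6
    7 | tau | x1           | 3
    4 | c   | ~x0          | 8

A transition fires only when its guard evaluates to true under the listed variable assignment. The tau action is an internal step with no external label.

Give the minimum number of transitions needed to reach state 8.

Answer: UNREACHABLE

Working:
Breadth-first toward 8:
  depth 0: {0}
  depth 1: {7}
  depth 2: {3,4,5}
  depth 3: {1,2,6}
8 never appears.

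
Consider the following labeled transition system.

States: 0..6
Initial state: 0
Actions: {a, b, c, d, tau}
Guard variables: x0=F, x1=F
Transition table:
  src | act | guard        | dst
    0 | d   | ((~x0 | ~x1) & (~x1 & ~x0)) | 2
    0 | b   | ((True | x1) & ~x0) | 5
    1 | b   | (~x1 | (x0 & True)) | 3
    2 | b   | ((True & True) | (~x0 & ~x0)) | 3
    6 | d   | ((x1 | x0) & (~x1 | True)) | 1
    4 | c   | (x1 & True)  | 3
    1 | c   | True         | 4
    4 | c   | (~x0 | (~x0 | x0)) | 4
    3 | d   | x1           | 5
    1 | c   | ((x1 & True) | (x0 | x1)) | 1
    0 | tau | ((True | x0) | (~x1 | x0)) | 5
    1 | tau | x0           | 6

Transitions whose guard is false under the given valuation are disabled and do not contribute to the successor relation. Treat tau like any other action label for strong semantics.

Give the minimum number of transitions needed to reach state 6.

Layered search for 6:
  L0 = {0}
  L1 = {2,5}
  L2 = {3}
6 never appears.

Answer: UNREACHABLE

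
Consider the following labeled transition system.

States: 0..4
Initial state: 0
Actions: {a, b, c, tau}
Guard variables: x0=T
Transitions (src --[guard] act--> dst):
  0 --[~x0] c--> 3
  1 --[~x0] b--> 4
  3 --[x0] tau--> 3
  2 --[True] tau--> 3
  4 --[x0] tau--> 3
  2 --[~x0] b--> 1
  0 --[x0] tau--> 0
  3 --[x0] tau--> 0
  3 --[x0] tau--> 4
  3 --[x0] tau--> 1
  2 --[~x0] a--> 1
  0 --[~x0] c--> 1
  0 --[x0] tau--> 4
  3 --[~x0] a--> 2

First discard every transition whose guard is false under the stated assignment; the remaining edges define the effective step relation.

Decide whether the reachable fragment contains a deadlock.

R = {0,1,3,4}
  0: tau→0  tau→4  [2 exit(s)]
  1: ∅  [STUCK]
  3: tau→0  tau→1  tau→3  tau→4  [4 exit(s)]
  4: tau→3  [1 exit(s)]
witness 1: tau·tau·tau

Answer: DEADLOCK at state 1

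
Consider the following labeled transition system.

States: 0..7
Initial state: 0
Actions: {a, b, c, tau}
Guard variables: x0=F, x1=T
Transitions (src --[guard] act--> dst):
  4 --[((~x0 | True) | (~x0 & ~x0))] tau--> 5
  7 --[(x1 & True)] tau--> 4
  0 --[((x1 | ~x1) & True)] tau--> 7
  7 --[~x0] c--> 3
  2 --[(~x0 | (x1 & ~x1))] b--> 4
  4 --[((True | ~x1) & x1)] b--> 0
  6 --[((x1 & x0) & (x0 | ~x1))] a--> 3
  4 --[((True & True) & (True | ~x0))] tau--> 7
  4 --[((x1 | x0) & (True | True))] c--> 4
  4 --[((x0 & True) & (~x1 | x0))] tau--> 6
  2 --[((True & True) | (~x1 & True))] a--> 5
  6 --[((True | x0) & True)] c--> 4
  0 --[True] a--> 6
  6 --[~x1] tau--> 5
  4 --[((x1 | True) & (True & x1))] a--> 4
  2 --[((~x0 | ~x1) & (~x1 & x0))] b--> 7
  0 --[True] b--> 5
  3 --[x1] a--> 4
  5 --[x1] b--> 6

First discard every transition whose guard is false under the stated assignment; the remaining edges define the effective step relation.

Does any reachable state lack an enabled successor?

R = {0,3,4,5,6,7}
  0: a→6  b→5  tau→7  [3 exit(s)]
  3: a→4  [1 exit(s)]
  4: a→4  b→0  c→4  tau→5  tau→7  [5 exit(s)]
  5: b→6  [1 exit(s)]
  6: c→4  [1 exit(s)]
  7: c→3  tau→4  [2 exit(s)]

Answer: DEADLOCK-FREE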